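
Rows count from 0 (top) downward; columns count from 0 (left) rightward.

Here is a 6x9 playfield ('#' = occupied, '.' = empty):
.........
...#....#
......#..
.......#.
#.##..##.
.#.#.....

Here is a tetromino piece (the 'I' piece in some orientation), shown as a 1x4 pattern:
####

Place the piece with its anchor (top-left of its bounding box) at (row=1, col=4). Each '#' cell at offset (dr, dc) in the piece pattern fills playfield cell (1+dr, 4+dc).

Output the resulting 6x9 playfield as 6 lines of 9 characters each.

Fill (1+0,4+0) = (1,4)
Fill (1+0,4+1) = (1,5)
Fill (1+0,4+2) = (1,6)
Fill (1+0,4+3) = (1,7)

Answer: .........
...######
......#..
.......#.
#.##..##.
.#.#.....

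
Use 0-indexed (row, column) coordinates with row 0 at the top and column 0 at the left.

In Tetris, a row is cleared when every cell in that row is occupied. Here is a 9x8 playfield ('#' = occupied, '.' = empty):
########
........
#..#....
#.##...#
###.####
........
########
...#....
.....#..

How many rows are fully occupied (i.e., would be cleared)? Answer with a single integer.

Answer: 2

Derivation:
Check each row:
  row 0: 0 empty cells -> FULL (clear)
  row 1: 8 empty cells -> not full
  row 2: 6 empty cells -> not full
  row 3: 4 empty cells -> not full
  row 4: 1 empty cell -> not full
  row 5: 8 empty cells -> not full
  row 6: 0 empty cells -> FULL (clear)
  row 7: 7 empty cells -> not full
  row 8: 7 empty cells -> not full
Total rows cleared: 2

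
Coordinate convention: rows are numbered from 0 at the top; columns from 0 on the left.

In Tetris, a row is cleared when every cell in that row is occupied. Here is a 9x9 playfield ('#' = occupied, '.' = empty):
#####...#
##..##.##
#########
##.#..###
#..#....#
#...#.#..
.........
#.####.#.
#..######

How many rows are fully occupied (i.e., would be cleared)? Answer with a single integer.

Check each row:
  row 0: 3 empty cells -> not full
  row 1: 3 empty cells -> not full
  row 2: 0 empty cells -> FULL (clear)
  row 3: 3 empty cells -> not full
  row 4: 6 empty cells -> not full
  row 5: 6 empty cells -> not full
  row 6: 9 empty cells -> not full
  row 7: 3 empty cells -> not full
  row 8: 2 empty cells -> not full
Total rows cleared: 1

Answer: 1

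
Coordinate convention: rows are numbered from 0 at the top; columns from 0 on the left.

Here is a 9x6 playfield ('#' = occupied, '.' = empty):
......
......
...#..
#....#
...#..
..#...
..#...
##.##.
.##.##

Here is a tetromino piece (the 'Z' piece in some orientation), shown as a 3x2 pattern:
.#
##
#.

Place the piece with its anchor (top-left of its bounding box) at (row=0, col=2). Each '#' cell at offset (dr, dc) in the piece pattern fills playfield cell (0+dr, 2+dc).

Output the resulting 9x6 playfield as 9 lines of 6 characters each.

Answer: ...#..
..##..
..##..
#....#
...#..
..#...
..#...
##.##.
.##.##

Derivation:
Fill (0+0,2+1) = (0,3)
Fill (0+1,2+0) = (1,2)
Fill (0+1,2+1) = (1,3)
Fill (0+2,2+0) = (2,2)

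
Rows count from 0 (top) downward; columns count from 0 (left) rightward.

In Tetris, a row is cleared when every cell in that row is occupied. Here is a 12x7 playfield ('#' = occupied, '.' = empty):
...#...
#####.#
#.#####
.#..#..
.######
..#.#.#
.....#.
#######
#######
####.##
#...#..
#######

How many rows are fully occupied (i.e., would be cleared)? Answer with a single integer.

Answer: 3

Derivation:
Check each row:
  row 0: 6 empty cells -> not full
  row 1: 1 empty cell -> not full
  row 2: 1 empty cell -> not full
  row 3: 5 empty cells -> not full
  row 4: 1 empty cell -> not full
  row 5: 4 empty cells -> not full
  row 6: 6 empty cells -> not full
  row 7: 0 empty cells -> FULL (clear)
  row 8: 0 empty cells -> FULL (clear)
  row 9: 1 empty cell -> not full
  row 10: 5 empty cells -> not full
  row 11: 0 empty cells -> FULL (clear)
Total rows cleared: 3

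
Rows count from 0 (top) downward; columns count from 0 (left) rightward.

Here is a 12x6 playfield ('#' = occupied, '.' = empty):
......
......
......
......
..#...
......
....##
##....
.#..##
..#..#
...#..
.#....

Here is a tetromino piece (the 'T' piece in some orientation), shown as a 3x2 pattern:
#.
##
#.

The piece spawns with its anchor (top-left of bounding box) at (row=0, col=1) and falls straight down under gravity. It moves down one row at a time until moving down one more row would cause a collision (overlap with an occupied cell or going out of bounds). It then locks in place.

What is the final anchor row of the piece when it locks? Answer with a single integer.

Answer: 2

Derivation:
Spawn at (row=0, col=1). Try each row:
  row 0: fits
  row 1: fits
  row 2: fits
  row 3: blocked -> lock at row 2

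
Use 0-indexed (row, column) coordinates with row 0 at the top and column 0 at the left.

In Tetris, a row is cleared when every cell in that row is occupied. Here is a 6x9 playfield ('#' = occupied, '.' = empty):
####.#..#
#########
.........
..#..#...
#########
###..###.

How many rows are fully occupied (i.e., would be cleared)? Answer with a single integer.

Answer: 2

Derivation:
Check each row:
  row 0: 3 empty cells -> not full
  row 1: 0 empty cells -> FULL (clear)
  row 2: 9 empty cells -> not full
  row 3: 7 empty cells -> not full
  row 4: 0 empty cells -> FULL (clear)
  row 5: 3 empty cells -> not full
Total rows cleared: 2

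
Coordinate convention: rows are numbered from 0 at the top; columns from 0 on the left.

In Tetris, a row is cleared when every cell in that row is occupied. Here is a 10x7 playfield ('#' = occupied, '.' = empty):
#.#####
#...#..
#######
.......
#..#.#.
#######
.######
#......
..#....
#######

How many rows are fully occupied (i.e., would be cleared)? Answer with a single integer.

Check each row:
  row 0: 1 empty cell -> not full
  row 1: 5 empty cells -> not full
  row 2: 0 empty cells -> FULL (clear)
  row 3: 7 empty cells -> not full
  row 4: 4 empty cells -> not full
  row 5: 0 empty cells -> FULL (clear)
  row 6: 1 empty cell -> not full
  row 7: 6 empty cells -> not full
  row 8: 6 empty cells -> not full
  row 9: 0 empty cells -> FULL (clear)
Total rows cleared: 3

Answer: 3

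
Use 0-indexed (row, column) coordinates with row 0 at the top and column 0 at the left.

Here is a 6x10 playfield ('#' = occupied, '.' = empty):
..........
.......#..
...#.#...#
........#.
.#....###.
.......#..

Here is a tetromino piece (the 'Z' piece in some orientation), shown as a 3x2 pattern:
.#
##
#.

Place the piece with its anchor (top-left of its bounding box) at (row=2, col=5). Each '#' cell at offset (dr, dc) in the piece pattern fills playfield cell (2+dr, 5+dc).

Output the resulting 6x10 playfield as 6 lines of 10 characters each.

Fill (2+0,5+1) = (2,6)
Fill (2+1,5+0) = (3,5)
Fill (2+1,5+1) = (3,6)
Fill (2+2,5+0) = (4,5)

Answer: ..........
.......#..
...#.##..#
.....##.#.
.#...####.
.......#..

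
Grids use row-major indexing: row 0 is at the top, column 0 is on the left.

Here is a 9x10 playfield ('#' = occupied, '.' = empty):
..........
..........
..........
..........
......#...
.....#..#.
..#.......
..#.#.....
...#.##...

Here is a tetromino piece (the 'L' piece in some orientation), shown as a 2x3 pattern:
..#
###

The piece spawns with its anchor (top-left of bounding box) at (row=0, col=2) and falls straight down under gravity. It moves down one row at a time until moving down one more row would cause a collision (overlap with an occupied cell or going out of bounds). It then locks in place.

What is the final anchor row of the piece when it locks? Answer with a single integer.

Spawn at (row=0, col=2). Try each row:
  row 0: fits
  row 1: fits
  row 2: fits
  row 3: fits
  row 4: fits
  row 5: blocked -> lock at row 4

Answer: 4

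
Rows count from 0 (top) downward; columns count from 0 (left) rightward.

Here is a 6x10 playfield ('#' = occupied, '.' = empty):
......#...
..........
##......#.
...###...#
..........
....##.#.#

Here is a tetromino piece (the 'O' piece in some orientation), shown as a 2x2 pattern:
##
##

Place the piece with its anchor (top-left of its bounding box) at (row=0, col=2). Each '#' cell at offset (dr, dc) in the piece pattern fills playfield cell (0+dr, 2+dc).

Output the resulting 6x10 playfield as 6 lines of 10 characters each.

Answer: ..##..#...
..##......
##......#.
...###...#
..........
....##.#.#

Derivation:
Fill (0+0,2+0) = (0,2)
Fill (0+0,2+1) = (0,3)
Fill (0+1,2+0) = (1,2)
Fill (0+1,2+1) = (1,3)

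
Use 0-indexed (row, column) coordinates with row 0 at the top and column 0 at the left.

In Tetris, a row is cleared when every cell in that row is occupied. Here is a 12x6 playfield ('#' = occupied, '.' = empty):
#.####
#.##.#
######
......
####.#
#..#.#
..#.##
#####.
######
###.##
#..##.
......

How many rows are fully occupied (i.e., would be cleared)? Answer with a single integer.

Answer: 2

Derivation:
Check each row:
  row 0: 1 empty cell -> not full
  row 1: 2 empty cells -> not full
  row 2: 0 empty cells -> FULL (clear)
  row 3: 6 empty cells -> not full
  row 4: 1 empty cell -> not full
  row 5: 3 empty cells -> not full
  row 6: 3 empty cells -> not full
  row 7: 1 empty cell -> not full
  row 8: 0 empty cells -> FULL (clear)
  row 9: 1 empty cell -> not full
  row 10: 3 empty cells -> not full
  row 11: 6 empty cells -> not full
Total rows cleared: 2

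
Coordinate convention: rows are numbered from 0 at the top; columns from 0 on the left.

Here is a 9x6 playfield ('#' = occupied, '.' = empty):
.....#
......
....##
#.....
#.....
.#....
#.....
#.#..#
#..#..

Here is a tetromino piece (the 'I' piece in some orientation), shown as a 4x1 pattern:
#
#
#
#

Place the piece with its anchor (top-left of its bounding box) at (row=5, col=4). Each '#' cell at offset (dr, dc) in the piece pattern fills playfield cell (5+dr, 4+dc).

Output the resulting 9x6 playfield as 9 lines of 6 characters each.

Answer: .....#
......
....##
#.....
#.....
.#..#.
#...#.
#.#.##
#..##.

Derivation:
Fill (5+0,4+0) = (5,4)
Fill (5+1,4+0) = (6,4)
Fill (5+2,4+0) = (7,4)
Fill (5+3,4+0) = (8,4)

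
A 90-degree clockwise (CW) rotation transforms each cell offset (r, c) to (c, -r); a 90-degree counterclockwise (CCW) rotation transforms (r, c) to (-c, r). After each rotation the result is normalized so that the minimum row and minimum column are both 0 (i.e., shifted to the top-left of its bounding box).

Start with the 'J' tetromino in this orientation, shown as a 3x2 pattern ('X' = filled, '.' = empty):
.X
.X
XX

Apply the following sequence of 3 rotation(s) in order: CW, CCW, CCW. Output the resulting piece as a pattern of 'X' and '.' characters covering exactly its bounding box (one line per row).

Start:
.X
.X
XX
After rotation 1 (CW):
X..
XXX
After rotation 2 (CCW):
.X
.X
XX
After rotation 3 (CCW):
XXX
..X

Answer: XXX
..X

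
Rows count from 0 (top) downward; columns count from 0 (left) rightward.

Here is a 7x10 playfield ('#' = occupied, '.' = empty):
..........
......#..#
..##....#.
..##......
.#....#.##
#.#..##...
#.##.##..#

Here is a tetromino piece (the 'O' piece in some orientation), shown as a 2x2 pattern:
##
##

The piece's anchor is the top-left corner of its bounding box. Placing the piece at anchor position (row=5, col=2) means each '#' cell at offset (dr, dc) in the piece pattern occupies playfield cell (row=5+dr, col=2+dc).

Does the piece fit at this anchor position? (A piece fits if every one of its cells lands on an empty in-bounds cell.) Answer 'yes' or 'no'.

Answer: no

Derivation:
Check each piece cell at anchor (5, 2):
  offset (0,0) -> (5,2): occupied ('#') -> FAIL
  offset (0,1) -> (5,3): empty -> OK
  offset (1,0) -> (6,2): occupied ('#') -> FAIL
  offset (1,1) -> (6,3): occupied ('#') -> FAIL
All cells valid: no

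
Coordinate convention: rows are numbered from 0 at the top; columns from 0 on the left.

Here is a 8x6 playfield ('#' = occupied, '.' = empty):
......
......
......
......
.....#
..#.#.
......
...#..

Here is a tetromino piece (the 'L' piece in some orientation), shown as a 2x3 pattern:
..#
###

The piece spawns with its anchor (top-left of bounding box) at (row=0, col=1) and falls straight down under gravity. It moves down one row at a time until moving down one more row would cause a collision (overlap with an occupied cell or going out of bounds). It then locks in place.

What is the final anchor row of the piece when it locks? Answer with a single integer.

Answer: 3

Derivation:
Spawn at (row=0, col=1). Try each row:
  row 0: fits
  row 1: fits
  row 2: fits
  row 3: fits
  row 4: blocked -> lock at row 3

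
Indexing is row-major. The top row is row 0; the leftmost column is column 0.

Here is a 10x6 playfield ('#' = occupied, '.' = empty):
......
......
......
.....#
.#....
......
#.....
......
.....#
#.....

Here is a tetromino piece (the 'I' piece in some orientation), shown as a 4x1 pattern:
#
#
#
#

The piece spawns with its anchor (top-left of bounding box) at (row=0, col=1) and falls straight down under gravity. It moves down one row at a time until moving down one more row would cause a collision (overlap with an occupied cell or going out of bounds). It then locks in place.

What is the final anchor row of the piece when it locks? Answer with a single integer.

Spawn at (row=0, col=1). Try each row:
  row 0: fits
  row 1: blocked -> lock at row 0

Answer: 0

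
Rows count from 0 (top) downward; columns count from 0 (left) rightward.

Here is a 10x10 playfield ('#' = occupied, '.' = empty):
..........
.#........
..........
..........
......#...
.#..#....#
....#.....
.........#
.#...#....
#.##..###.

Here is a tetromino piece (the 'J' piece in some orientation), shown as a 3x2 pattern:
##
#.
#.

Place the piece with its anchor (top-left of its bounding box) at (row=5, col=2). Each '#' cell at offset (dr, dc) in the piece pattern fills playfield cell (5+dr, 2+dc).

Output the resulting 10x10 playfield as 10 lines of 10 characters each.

Fill (5+0,2+0) = (5,2)
Fill (5+0,2+1) = (5,3)
Fill (5+1,2+0) = (6,2)
Fill (5+2,2+0) = (7,2)

Answer: ..........
.#........
..........
..........
......#...
.####....#
..#.#.....
..#......#
.#...#....
#.##..###.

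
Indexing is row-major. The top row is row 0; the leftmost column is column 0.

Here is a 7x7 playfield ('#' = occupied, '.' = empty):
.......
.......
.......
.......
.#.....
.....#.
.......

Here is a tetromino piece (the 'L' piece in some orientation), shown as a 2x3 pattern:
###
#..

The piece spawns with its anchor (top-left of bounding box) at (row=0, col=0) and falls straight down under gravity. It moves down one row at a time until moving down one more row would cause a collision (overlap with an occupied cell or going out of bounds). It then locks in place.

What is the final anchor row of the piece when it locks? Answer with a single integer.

Spawn at (row=0, col=0). Try each row:
  row 0: fits
  row 1: fits
  row 2: fits
  row 3: fits
  row 4: blocked -> lock at row 3

Answer: 3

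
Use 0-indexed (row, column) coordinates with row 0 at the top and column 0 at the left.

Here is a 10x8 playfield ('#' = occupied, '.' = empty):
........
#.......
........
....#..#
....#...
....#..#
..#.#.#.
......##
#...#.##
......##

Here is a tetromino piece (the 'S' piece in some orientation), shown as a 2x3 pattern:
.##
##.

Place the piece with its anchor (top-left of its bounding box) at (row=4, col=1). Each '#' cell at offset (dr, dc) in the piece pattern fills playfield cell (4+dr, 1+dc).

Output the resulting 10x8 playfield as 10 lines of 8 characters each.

Answer: ........
#.......
........
....#..#
..###...
.##.#..#
..#.#.#.
......##
#...#.##
......##

Derivation:
Fill (4+0,1+1) = (4,2)
Fill (4+0,1+2) = (4,3)
Fill (4+1,1+0) = (5,1)
Fill (4+1,1+1) = (5,2)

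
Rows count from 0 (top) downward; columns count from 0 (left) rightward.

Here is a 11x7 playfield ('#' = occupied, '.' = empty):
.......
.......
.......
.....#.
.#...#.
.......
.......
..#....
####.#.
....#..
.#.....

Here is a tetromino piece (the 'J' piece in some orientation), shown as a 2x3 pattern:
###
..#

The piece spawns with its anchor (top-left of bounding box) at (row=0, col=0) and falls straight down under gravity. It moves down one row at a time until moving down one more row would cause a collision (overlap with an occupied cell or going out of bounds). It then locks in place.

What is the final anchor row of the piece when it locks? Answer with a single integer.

Spawn at (row=0, col=0). Try each row:
  row 0: fits
  row 1: fits
  row 2: fits
  row 3: fits
  row 4: blocked -> lock at row 3

Answer: 3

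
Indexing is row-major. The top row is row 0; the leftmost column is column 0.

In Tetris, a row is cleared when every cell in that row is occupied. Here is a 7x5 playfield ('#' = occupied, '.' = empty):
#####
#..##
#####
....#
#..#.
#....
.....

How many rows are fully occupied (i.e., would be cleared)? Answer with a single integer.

Answer: 2

Derivation:
Check each row:
  row 0: 0 empty cells -> FULL (clear)
  row 1: 2 empty cells -> not full
  row 2: 0 empty cells -> FULL (clear)
  row 3: 4 empty cells -> not full
  row 4: 3 empty cells -> not full
  row 5: 4 empty cells -> not full
  row 6: 5 empty cells -> not full
Total rows cleared: 2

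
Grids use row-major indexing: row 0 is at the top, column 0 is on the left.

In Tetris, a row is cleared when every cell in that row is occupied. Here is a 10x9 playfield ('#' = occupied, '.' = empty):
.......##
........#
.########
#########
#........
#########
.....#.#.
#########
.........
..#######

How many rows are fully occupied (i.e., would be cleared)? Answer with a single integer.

Check each row:
  row 0: 7 empty cells -> not full
  row 1: 8 empty cells -> not full
  row 2: 1 empty cell -> not full
  row 3: 0 empty cells -> FULL (clear)
  row 4: 8 empty cells -> not full
  row 5: 0 empty cells -> FULL (clear)
  row 6: 7 empty cells -> not full
  row 7: 0 empty cells -> FULL (clear)
  row 8: 9 empty cells -> not full
  row 9: 2 empty cells -> not full
Total rows cleared: 3

Answer: 3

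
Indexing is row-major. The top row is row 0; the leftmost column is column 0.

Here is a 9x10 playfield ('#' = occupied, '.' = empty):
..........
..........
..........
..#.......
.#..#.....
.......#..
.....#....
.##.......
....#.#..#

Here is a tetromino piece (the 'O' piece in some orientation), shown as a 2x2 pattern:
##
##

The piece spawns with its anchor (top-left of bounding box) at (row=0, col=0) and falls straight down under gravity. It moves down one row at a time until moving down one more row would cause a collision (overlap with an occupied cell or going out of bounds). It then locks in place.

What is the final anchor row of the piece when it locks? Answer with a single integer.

Spawn at (row=0, col=0). Try each row:
  row 0: fits
  row 1: fits
  row 2: fits
  row 3: blocked -> lock at row 2

Answer: 2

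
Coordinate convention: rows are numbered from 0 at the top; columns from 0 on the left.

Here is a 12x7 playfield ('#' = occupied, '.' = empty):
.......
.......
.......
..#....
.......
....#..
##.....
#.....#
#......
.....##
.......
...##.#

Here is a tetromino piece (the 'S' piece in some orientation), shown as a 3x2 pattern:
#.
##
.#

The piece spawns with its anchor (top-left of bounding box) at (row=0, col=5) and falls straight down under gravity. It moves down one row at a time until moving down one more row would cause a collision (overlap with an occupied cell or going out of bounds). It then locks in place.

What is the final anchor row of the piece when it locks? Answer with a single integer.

Spawn at (row=0, col=5). Try each row:
  row 0: fits
  row 1: fits
  row 2: fits
  row 3: fits
  row 4: fits
  row 5: blocked -> lock at row 4

Answer: 4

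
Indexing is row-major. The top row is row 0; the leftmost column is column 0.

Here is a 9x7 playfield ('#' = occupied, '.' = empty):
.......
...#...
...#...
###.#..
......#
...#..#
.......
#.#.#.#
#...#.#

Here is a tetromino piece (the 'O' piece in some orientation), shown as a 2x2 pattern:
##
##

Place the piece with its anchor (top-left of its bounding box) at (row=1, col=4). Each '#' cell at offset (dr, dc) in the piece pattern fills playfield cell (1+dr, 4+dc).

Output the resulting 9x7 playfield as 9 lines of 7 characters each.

Fill (1+0,4+0) = (1,4)
Fill (1+0,4+1) = (1,5)
Fill (1+1,4+0) = (2,4)
Fill (1+1,4+1) = (2,5)

Answer: .......
...###.
...###.
###.#..
......#
...#..#
.......
#.#.#.#
#...#.#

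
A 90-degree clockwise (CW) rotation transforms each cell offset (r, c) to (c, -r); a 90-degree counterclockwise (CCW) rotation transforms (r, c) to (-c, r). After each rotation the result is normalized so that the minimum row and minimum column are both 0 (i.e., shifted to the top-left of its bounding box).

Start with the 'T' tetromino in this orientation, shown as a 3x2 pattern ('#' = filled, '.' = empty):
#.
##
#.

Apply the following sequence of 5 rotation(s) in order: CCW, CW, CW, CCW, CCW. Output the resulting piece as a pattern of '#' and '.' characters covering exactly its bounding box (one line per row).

Answer: .#.
###

Derivation:
Start:
#.
##
#.
After rotation 1 (CCW):
.#.
###
After rotation 2 (CW):
#.
##
#.
After rotation 3 (CW):
###
.#.
After rotation 4 (CCW):
#.
##
#.
After rotation 5 (CCW):
.#.
###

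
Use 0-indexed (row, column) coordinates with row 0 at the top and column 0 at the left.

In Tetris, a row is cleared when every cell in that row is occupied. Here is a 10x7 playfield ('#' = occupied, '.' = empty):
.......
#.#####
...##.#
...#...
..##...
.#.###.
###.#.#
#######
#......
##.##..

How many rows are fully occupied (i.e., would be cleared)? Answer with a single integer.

Answer: 1

Derivation:
Check each row:
  row 0: 7 empty cells -> not full
  row 1: 1 empty cell -> not full
  row 2: 4 empty cells -> not full
  row 3: 6 empty cells -> not full
  row 4: 5 empty cells -> not full
  row 5: 3 empty cells -> not full
  row 6: 2 empty cells -> not full
  row 7: 0 empty cells -> FULL (clear)
  row 8: 6 empty cells -> not full
  row 9: 3 empty cells -> not full
Total rows cleared: 1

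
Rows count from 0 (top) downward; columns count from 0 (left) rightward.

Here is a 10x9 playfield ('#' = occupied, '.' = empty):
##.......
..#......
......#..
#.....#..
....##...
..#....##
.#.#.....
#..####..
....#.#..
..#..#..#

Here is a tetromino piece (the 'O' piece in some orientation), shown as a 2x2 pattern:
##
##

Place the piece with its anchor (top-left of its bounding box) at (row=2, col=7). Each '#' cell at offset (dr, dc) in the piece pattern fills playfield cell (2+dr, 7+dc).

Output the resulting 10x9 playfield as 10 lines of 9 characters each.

Answer: ##.......
..#......
......###
#.....###
....##...
..#....##
.#.#.....
#..####..
....#.#..
..#..#..#

Derivation:
Fill (2+0,7+0) = (2,7)
Fill (2+0,7+1) = (2,8)
Fill (2+1,7+0) = (3,7)
Fill (2+1,7+1) = (3,8)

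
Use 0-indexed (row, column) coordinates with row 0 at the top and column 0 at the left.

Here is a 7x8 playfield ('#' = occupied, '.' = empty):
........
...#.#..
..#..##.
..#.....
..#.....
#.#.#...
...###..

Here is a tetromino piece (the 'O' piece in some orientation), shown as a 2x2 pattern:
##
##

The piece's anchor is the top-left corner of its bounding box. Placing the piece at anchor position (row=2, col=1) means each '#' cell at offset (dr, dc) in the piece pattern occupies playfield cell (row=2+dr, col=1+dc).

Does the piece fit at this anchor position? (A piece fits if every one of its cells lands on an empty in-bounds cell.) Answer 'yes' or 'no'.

Answer: no

Derivation:
Check each piece cell at anchor (2, 1):
  offset (0,0) -> (2,1): empty -> OK
  offset (0,1) -> (2,2): occupied ('#') -> FAIL
  offset (1,0) -> (3,1): empty -> OK
  offset (1,1) -> (3,2): occupied ('#') -> FAIL
All cells valid: no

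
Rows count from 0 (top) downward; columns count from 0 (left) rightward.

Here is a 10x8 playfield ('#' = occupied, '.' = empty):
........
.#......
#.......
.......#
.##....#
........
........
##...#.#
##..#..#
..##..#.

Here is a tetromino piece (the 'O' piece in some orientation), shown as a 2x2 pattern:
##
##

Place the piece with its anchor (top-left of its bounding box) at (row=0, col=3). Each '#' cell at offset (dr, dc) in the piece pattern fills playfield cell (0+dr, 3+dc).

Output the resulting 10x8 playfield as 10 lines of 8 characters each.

Fill (0+0,3+0) = (0,3)
Fill (0+0,3+1) = (0,4)
Fill (0+1,3+0) = (1,3)
Fill (0+1,3+1) = (1,4)

Answer: ...##...
.#.##...
#.......
.......#
.##....#
........
........
##...#.#
##..#..#
..##..#.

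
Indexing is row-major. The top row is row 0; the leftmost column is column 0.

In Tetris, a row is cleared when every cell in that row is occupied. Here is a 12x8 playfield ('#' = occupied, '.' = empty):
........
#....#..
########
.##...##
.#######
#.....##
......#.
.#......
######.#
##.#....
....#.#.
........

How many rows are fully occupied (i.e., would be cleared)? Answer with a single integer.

Check each row:
  row 0: 8 empty cells -> not full
  row 1: 6 empty cells -> not full
  row 2: 0 empty cells -> FULL (clear)
  row 3: 4 empty cells -> not full
  row 4: 1 empty cell -> not full
  row 5: 5 empty cells -> not full
  row 6: 7 empty cells -> not full
  row 7: 7 empty cells -> not full
  row 8: 1 empty cell -> not full
  row 9: 5 empty cells -> not full
  row 10: 6 empty cells -> not full
  row 11: 8 empty cells -> not full
Total rows cleared: 1

Answer: 1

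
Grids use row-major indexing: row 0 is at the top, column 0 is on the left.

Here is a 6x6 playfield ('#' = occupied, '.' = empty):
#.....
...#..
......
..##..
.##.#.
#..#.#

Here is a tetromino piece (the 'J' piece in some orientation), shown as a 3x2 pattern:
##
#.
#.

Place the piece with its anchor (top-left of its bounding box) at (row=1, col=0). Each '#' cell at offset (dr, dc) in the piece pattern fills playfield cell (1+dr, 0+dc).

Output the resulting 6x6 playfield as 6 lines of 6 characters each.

Answer: #.....
##.#..
#.....
#.##..
.##.#.
#..#.#

Derivation:
Fill (1+0,0+0) = (1,0)
Fill (1+0,0+1) = (1,1)
Fill (1+1,0+0) = (2,0)
Fill (1+2,0+0) = (3,0)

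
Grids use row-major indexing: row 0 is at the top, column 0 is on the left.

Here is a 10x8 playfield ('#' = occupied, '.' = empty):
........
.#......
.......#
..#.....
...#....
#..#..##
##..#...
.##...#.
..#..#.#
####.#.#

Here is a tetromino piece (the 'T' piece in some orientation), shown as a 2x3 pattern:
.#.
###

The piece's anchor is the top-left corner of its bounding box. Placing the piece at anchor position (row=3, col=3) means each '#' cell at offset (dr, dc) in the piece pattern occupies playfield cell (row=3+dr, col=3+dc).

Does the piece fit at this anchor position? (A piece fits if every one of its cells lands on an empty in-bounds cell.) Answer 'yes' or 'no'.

Check each piece cell at anchor (3, 3):
  offset (0,1) -> (3,4): empty -> OK
  offset (1,0) -> (4,3): occupied ('#') -> FAIL
  offset (1,1) -> (4,4): empty -> OK
  offset (1,2) -> (4,5): empty -> OK
All cells valid: no

Answer: no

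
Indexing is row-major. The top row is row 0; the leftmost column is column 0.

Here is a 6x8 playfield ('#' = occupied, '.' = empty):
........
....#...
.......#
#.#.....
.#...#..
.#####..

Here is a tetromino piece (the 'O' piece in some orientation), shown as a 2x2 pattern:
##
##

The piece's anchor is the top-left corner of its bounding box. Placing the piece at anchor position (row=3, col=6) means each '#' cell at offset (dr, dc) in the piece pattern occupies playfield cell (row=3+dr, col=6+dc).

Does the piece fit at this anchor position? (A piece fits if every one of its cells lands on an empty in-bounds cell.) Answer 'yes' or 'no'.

Check each piece cell at anchor (3, 6):
  offset (0,0) -> (3,6): empty -> OK
  offset (0,1) -> (3,7): empty -> OK
  offset (1,0) -> (4,6): empty -> OK
  offset (1,1) -> (4,7): empty -> OK
All cells valid: yes

Answer: yes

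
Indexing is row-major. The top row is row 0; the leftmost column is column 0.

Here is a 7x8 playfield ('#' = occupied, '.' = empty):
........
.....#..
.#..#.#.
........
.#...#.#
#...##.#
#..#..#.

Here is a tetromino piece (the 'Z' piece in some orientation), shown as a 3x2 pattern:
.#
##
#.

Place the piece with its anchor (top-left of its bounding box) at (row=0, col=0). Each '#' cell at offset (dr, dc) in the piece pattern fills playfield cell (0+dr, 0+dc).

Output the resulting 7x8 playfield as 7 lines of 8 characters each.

Answer: .#......
##...#..
##..#.#.
........
.#...#.#
#...##.#
#..#..#.

Derivation:
Fill (0+0,0+1) = (0,1)
Fill (0+1,0+0) = (1,0)
Fill (0+1,0+1) = (1,1)
Fill (0+2,0+0) = (2,0)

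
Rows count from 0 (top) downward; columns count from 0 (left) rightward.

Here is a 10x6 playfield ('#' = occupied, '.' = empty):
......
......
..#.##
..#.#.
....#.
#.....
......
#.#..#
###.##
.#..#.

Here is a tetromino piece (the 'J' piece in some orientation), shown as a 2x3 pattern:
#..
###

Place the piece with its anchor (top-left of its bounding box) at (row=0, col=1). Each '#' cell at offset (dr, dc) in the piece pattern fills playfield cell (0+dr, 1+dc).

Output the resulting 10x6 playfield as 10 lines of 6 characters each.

Answer: .#....
.###..
..#.##
..#.#.
....#.
#.....
......
#.#..#
###.##
.#..#.

Derivation:
Fill (0+0,1+0) = (0,1)
Fill (0+1,1+0) = (1,1)
Fill (0+1,1+1) = (1,2)
Fill (0+1,1+2) = (1,3)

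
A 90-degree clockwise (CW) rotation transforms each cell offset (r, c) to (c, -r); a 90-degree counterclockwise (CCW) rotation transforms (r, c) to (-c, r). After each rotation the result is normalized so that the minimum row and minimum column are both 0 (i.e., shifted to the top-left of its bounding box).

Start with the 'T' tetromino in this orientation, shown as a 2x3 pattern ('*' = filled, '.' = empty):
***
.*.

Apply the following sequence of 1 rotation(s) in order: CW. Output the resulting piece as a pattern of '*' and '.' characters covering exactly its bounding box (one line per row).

Answer: .*
**
.*

Derivation:
Start:
***
.*.
After rotation 1 (CW):
.*
**
.*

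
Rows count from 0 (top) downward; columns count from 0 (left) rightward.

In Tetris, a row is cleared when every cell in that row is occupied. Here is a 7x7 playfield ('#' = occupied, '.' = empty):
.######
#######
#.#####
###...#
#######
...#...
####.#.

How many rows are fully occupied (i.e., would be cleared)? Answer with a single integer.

Check each row:
  row 0: 1 empty cell -> not full
  row 1: 0 empty cells -> FULL (clear)
  row 2: 1 empty cell -> not full
  row 3: 3 empty cells -> not full
  row 4: 0 empty cells -> FULL (clear)
  row 5: 6 empty cells -> not full
  row 6: 2 empty cells -> not full
Total rows cleared: 2

Answer: 2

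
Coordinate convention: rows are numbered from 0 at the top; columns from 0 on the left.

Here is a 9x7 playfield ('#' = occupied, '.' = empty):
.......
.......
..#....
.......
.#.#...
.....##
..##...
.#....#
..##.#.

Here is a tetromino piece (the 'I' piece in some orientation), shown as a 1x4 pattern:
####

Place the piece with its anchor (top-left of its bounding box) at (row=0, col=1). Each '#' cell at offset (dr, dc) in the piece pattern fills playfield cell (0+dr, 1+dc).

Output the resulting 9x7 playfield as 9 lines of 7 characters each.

Fill (0+0,1+0) = (0,1)
Fill (0+0,1+1) = (0,2)
Fill (0+0,1+2) = (0,3)
Fill (0+0,1+3) = (0,4)

Answer: .####..
.......
..#....
.......
.#.#...
.....##
..##...
.#....#
..##.#.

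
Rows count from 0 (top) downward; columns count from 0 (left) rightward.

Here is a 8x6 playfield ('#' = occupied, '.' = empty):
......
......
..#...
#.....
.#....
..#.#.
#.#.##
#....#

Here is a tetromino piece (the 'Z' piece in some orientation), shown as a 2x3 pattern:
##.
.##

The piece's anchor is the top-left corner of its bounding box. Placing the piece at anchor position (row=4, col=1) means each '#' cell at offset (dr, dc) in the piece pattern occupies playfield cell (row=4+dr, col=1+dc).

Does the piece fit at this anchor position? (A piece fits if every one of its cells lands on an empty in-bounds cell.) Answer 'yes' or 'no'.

Check each piece cell at anchor (4, 1):
  offset (0,0) -> (4,1): occupied ('#') -> FAIL
  offset (0,1) -> (4,2): empty -> OK
  offset (1,1) -> (5,2): occupied ('#') -> FAIL
  offset (1,2) -> (5,3): empty -> OK
All cells valid: no

Answer: no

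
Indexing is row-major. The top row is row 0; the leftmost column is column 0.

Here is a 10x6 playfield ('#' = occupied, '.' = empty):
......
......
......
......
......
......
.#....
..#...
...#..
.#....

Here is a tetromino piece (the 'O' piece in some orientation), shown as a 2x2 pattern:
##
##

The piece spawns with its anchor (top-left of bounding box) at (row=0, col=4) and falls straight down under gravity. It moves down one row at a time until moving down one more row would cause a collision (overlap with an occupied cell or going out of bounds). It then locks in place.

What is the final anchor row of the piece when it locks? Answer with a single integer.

Spawn at (row=0, col=4). Try each row:
  row 0: fits
  row 1: fits
  row 2: fits
  row 3: fits
  row 4: fits
  row 5: fits
  row 6: fits
  row 7: fits
  row 8: fits
  row 9: blocked -> lock at row 8

Answer: 8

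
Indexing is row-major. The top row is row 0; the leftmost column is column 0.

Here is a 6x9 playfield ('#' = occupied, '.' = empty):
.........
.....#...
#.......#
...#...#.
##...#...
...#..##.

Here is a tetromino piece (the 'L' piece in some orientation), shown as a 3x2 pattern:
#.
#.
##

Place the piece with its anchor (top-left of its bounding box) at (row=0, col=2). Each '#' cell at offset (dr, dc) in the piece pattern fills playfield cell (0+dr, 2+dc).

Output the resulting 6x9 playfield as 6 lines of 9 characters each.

Answer: ..#......
..#..#...
#.##....#
...#...#.
##...#...
...#..##.

Derivation:
Fill (0+0,2+0) = (0,2)
Fill (0+1,2+0) = (1,2)
Fill (0+2,2+0) = (2,2)
Fill (0+2,2+1) = (2,3)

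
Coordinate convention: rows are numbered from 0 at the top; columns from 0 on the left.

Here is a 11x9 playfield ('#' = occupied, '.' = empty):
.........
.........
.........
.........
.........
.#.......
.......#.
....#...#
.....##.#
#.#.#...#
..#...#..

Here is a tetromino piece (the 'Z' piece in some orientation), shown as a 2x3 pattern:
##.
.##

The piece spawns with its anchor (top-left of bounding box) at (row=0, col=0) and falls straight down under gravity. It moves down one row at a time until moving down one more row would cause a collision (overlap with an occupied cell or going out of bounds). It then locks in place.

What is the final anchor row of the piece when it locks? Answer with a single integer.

Spawn at (row=0, col=0). Try each row:
  row 0: fits
  row 1: fits
  row 2: fits
  row 3: fits
  row 4: blocked -> lock at row 3

Answer: 3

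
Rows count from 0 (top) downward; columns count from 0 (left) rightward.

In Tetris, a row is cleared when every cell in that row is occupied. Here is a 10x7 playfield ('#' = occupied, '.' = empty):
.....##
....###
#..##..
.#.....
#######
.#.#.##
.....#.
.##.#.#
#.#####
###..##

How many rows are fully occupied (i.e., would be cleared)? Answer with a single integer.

Check each row:
  row 0: 5 empty cells -> not full
  row 1: 4 empty cells -> not full
  row 2: 4 empty cells -> not full
  row 3: 6 empty cells -> not full
  row 4: 0 empty cells -> FULL (clear)
  row 5: 3 empty cells -> not full
  row 6: 6 empty cells -> not full
  row 7: 3 empty cells -> not full
  row 8: 1 empty cell -> not full
  row 9: 2 empty cells -> not full
Total rows cleared: 1

Answer: 1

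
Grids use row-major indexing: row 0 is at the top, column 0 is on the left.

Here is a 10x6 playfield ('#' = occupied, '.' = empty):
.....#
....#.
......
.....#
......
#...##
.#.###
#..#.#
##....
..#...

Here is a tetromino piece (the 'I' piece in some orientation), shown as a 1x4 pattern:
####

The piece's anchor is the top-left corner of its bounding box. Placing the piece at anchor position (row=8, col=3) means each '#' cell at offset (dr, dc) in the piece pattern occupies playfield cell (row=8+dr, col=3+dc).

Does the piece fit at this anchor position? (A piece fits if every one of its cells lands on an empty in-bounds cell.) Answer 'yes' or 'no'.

Check each piece cell at anchor (8, 3):
  offset (0,0) -> (8,3): empty -> OK
  offset (0,1) -> (8,4): empty -> OK
  offset (0,2) -> (8,5): empty -> OK
  offset (0,3) -> (8,6): out of bounds -> FAIL
All cells valid: no

Answer: no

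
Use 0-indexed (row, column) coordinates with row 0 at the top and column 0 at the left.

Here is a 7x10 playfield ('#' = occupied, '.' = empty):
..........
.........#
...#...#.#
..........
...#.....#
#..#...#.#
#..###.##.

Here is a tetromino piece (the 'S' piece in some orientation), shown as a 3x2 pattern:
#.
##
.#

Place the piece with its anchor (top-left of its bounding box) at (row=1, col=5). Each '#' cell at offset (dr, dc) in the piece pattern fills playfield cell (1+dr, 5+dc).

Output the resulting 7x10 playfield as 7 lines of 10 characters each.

Answer: ..........
.....#...#
...#.###.#
......#...
...#.....#
#..#...#.#
#..###.##.

Derivation:
Fill (1+0,5+0) = (1,5)
Fill (1+1,5+0) = (2,5)
Fill (1+1,5+1) = (2,6)
Fill (1+2,5+1) = (3,6)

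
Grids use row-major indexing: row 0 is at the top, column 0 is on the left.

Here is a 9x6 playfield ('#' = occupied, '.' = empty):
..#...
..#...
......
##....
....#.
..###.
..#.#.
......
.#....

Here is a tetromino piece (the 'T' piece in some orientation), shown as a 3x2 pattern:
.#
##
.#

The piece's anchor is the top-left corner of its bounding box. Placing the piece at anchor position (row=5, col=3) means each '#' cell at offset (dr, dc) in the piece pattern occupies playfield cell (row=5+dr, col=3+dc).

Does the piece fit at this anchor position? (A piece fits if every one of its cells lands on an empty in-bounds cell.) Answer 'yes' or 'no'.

Check each piece cell at anchor (5, 3):
  offset (0,1) -> (5,4): occupied ('#') -> FAIL
  offset (1,0) -> (6,3): empty -> OK
  offset (1,1) -> (6,4): occupied ('#') -> FAIL
  offset (2,1) -> (7,4): empty -> OK
All cells valid: no

Answer: no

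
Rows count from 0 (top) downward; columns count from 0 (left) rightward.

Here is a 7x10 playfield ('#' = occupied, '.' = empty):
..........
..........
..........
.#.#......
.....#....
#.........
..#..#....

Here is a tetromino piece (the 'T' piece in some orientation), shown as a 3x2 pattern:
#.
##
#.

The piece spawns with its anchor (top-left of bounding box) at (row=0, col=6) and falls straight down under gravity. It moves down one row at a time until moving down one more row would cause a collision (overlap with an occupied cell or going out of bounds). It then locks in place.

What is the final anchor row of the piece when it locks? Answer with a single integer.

Spawn at (row=0, col=6). Try each row:
  row 0: fits
  row 1: fits
  row 2: fits
  row 3: fits
  row 4: fits
  row 5: blocked -> lock at row 4

Answer: 4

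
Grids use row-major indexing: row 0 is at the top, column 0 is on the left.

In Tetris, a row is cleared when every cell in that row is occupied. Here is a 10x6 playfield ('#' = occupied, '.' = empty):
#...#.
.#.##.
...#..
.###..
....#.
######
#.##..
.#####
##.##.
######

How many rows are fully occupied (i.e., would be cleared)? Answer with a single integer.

Answer: 2

Derivation:
Check each row:
  row 0: 4 empty cells -> not full
  row 1: 3 empty cells -> not full
  row 2: 5 empty cells -> not full
  row 3: 3 empty cells -> not full
  row 4: 5 empty cells -> not full
  row 5: 0 empty cells -> FULL (clear)
  row 6: 3 empty cells -> not full
  row 7: 1 empty cell -> not full
  row 8: 2 empty cells -> not full
  row 9: 0 empty cells -> FULL (clear)
Total rows cleared: 2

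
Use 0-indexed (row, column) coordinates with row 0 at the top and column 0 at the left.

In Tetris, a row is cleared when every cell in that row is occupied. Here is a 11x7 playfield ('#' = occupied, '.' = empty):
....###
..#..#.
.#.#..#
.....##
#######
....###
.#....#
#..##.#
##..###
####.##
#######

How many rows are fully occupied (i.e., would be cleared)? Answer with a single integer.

Check each row:
  row 0: 4 empty cells -> not full
  row 1: 5 empty cells -> not full
  row 2: 4 empty cells -> not full
  row 3: 5 empty cells -> not full
  row 4: 0 empty cells -> FULL (clear)
  row 5: 4 empty cells -> not full
  row 6: 5 empty cells -> not full
  row 7: 3 empty cells -> not full
  row 8: 2 empty cells -> not full
  row 9: 1 empty cell -> not full
  row 10: 0 empty cells -> FULL (clear)
Total rows cleared: 2

Answer: 2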